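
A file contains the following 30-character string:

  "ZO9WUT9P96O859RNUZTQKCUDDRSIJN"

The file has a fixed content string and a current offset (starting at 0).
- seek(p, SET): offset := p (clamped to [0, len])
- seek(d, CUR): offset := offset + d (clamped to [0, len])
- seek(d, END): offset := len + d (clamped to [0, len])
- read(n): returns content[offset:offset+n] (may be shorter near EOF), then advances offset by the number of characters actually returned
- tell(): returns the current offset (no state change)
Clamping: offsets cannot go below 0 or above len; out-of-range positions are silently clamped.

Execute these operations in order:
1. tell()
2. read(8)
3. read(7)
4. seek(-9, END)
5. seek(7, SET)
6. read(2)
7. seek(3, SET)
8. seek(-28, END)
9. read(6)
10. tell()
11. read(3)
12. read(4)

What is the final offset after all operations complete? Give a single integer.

Answer: 15

Derivation:
After 1 (tell()): offset=0
After 2 (read(8)): returned 'ZO9WUT9P', offset=8
After 3 (read(7)): returned '96O859R', offset=15
After 4 (seek(-9, END)): offset=21
After 5 (seek(7, SET)): offset=7
After 6 (read(2)): returned 'P9', offset=9
After 7 (seek(3, SET)): offset=3
After 8 (seek(-28, END)): offset=2
After 9 (read(6)): returned '9WUT9P', offset=8
After 10 (tell()): offset=8
After 11 (read(3)): returned '96O', offset=11
After 12 (read(4)): returned '859R', offset=15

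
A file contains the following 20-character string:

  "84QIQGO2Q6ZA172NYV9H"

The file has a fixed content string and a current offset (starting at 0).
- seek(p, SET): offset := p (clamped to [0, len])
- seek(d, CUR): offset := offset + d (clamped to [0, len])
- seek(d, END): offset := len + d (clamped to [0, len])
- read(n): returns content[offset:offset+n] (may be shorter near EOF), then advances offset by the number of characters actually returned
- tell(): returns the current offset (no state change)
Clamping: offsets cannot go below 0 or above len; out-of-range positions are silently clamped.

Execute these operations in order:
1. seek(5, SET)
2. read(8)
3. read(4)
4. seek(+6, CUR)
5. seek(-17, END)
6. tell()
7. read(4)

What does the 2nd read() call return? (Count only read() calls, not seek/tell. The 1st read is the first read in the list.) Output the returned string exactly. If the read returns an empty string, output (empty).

After 1 (seek(5, SET)): offset=5
After 2 (read(8)): returned 'GO2Q6ZA1', offset=13
After 3 (read(4)): returned '72NY', offset=17
After 4 (seek(+6, CUR)): offset=20
After 5 (seek(-17, END)): offset=3
After 6 (tell()): offset=3
After 7 (read(4)): returned 'IQGO', offset=7

Answer: 72NY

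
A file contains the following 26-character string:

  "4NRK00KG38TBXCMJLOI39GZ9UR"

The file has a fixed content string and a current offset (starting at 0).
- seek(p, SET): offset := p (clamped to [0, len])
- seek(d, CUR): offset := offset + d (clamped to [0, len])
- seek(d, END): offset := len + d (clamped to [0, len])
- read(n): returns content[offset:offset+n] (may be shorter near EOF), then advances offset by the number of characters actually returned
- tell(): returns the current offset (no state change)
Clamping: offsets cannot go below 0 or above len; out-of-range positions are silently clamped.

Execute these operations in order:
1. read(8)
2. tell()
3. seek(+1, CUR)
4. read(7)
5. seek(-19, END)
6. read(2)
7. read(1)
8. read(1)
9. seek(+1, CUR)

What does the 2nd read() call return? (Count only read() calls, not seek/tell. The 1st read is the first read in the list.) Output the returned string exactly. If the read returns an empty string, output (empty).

Answer: 8TBXCMJ

Derivation:
After 1 (read(8)): returned '4NRK00KG', offset=8
After 2 (tell()): offset=8
After 3 (seek(+1, CUR)): offset=9
After 4 (read(7)): returned '8TBXCMJ', offset=16
After 5 (seek(-19, END)): offset=7
After 6 (read(2)): returned 'G3', offset=9
After 7 (read(1)): returned '8', offset=10
After 8 (read(1)): returned 'T', offset=11
After 9 (seek(+1, CUR)): offset=12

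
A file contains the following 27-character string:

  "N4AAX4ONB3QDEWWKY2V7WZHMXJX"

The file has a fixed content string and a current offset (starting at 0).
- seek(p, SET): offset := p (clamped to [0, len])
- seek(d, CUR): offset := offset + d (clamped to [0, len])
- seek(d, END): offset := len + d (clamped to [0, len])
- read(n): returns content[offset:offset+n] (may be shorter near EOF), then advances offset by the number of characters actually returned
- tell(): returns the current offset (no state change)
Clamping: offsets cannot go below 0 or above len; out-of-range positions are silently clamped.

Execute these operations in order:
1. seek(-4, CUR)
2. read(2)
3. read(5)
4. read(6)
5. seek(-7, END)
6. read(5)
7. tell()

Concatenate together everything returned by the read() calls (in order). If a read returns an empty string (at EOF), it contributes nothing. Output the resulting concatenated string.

Answer: N4AAX4ONB3QDEWZHMX

Derivation:
After 1 (seek(-4, CUR)): offset=0
After 2 (read(2)): returned 'N4', offset=2
After 3 (read(5)): returned 'AAX4O', offset=7
After 4 (read(6)): returned 'NB3QDE', offset=13
After 5 (seek(-7, END)): offset=20
After 6 (read(5)): returned 'WZHMX', offset=25
After 7 (tell()): offset=25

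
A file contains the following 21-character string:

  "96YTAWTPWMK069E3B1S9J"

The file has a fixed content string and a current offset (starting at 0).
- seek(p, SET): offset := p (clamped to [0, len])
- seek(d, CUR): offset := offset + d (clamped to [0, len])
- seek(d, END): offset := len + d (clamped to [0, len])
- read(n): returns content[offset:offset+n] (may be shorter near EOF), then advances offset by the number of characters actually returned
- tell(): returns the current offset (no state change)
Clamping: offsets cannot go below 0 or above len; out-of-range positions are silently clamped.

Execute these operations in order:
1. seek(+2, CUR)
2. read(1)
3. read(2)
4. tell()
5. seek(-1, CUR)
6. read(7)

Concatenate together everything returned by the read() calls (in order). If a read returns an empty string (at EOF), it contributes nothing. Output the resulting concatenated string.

Answer: YTAAWTPWMK

Derivation:
After 1 (seek(+2, CUR)): offset=2
After 2 (read(1)): returned 'Y', offset=3
After 3 (read(2)): returned 'TA', offset=5
After 4 (tell()): offset=5
After 5 (seek(-1, CUR)): offset=4
After 6 (read(7)): returned 'AWTPWMK', offset=11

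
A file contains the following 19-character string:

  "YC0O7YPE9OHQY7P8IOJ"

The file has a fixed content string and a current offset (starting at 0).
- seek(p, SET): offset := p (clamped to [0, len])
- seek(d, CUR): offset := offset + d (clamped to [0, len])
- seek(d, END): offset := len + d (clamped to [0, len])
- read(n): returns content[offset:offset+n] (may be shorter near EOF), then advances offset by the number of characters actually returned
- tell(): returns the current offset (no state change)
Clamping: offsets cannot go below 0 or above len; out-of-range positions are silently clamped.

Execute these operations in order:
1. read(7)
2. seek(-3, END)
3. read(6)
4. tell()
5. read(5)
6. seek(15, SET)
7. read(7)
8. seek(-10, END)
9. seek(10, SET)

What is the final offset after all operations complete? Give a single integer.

Answer: 10

Derivation:
After 1 (read(7)): returned 'YC0O7YP', offset=7
After 2 (seek(-3, END)): offset=16
After 3 (read(6)): returned 'IOJ', offset=19
After 4 (tell()): offset=19
After 5 (read(5)): returned '', offset=19
After 6 (seek(15, SET)): offset=15
After 7 (read(7)): returned '8IOJ', offset=19
After 8 (seek(-10, END)): offset=9
After 9 (seek(10, SET)): offset=10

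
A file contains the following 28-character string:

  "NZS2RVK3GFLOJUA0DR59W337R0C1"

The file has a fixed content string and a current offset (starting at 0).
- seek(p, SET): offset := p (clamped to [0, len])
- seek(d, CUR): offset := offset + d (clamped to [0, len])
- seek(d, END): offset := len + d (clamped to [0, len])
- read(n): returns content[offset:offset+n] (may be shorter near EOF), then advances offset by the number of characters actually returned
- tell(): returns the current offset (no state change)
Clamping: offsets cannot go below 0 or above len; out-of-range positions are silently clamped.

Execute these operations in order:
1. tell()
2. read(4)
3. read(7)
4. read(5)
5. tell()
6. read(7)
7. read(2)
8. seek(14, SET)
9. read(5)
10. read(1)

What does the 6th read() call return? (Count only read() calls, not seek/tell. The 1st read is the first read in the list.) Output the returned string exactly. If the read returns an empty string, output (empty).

After 1 (tell()): offset=0
After 2 (read(4)): returned 'NZS2', offset=4
After 3 (read(7)): returned 'RVK3GFL', offset=11
After 4 (read(5)): returned 'OJUA0', offset=16
After 5 (tell()): offset=16
After 6 (read(7)): returned 'DR59W33', offset=23
After 7 (read(2)): returned '7R', offset=25
After 8 (seek(14, SET)): offset=14
After 9 (read(5)): returned 'A0DR5', offset=19
After 10 (read(1)): returned '9', offset=20

Answer: A0DR5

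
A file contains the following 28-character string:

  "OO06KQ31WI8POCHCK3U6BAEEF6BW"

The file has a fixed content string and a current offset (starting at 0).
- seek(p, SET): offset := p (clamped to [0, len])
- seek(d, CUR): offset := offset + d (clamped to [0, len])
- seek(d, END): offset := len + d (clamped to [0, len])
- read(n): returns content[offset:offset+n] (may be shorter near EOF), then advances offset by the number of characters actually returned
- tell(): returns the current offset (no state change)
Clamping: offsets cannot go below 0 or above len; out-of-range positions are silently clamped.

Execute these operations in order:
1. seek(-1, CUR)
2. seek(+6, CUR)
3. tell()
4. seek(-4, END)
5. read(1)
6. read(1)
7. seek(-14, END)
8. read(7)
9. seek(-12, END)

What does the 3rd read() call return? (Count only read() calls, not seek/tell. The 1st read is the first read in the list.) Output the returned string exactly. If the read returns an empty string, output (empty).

After 1 (seek(-1, CUR)): offset=0
After 2 (seek(+6, CUR)): offset=6
After 3 (tell()): offset=6
After 4 (seek(-4, END)): offset=24
After 5 (read(1)): returned 'F', offset=25
After 6 (read(1)): returned '6', offset=26
After 7 (seek(-14, END)): offset=14
After 8 (read(7)): returned 'HCK3U6B', offset=21
After 9 (seek(-12, END)): offset=16

Answer: HCK3U6B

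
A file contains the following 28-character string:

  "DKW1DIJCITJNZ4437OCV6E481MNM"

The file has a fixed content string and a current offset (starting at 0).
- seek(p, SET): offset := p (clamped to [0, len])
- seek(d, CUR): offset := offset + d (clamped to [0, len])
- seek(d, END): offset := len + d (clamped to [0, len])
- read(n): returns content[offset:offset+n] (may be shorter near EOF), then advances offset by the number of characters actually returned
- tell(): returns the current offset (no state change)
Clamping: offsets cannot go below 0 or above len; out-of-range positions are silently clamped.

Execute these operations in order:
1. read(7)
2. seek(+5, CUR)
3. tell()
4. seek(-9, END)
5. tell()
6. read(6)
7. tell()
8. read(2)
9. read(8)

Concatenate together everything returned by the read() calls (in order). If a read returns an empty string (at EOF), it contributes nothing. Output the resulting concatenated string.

Answer: DKW1DIJV6E481MNM

Derivation:
After 1 (read(7)): returned 'DKW1DIJ', offset=7
After 2 (seek(+5, CUR)): offset=12
After 3 (tell()): offset=12
After 4 (seek(-9, END)): offset=19
After 5 (tell()): offset=19
After 6 (read(6)): returned 'V6E481', offset=25
After 7 (tell()): offset=25
After 8 (read(2)): returned 'MN', offset=27
After 9 (read(8)): returned 'M', offset=28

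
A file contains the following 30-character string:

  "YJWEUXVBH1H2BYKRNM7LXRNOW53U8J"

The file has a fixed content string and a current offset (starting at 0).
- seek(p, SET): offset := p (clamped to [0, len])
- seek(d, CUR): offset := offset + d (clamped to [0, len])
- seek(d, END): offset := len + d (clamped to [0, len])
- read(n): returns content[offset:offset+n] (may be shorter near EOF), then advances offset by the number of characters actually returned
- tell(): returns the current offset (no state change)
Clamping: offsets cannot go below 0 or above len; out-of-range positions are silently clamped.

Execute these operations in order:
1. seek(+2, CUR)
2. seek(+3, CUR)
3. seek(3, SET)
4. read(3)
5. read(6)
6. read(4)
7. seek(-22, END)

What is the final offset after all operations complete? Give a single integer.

After 1 (seek(+2, CUR)): offset=2
After 2 (seek(+3, CUR)): offset=5
After 3 (seek(3, SET)): offset=3
After 4 (read(3)): returned 'EUX', offset=6
After 5 (read(6)): returned 'VBH1H2', offset=12
After 6 (read(4)): returned 'BYKR', offset=16
After 7 (seek(-22, END)): offset=8

Answer: 8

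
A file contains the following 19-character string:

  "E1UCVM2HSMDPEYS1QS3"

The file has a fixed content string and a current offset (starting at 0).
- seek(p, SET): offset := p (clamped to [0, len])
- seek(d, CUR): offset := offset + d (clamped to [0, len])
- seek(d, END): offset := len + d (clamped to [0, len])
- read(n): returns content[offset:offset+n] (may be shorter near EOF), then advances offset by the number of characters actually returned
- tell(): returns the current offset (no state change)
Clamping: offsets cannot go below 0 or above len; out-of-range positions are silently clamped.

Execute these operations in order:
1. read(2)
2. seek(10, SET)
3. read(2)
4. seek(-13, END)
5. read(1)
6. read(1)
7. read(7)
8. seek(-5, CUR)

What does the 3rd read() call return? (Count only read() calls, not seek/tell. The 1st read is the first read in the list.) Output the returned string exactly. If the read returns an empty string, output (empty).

Answer: 2

Derivation:
After 1 (read(2)): returned 'E1', offset=2
After 2 (seek(10, SET)): offset=10
After 3 (read(2)): returned 'DP', offset=12
After 4 (seek(-13, END)): offset=6
After 5 (read(1)): returned '2', offset=7
After 6 (read(1)): returned 'H', offset=8
After 7 (read(7)): returned 'SMDPEYS', offset=15
After 8 (seek(-5, CUR)): offset=10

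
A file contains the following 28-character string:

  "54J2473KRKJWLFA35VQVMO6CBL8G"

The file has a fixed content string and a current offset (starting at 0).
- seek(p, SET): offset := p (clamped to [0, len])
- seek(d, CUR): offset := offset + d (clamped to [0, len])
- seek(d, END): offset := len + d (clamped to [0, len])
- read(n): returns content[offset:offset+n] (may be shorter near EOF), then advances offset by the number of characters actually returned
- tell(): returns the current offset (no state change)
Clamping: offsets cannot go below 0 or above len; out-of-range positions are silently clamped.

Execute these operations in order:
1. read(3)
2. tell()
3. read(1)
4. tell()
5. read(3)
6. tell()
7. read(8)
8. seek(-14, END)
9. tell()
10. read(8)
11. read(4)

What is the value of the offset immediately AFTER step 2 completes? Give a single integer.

Answer: 3

Derivation:
After 1 (read(3)): returned '54J', offset=3
After 2 (tell()): offset=3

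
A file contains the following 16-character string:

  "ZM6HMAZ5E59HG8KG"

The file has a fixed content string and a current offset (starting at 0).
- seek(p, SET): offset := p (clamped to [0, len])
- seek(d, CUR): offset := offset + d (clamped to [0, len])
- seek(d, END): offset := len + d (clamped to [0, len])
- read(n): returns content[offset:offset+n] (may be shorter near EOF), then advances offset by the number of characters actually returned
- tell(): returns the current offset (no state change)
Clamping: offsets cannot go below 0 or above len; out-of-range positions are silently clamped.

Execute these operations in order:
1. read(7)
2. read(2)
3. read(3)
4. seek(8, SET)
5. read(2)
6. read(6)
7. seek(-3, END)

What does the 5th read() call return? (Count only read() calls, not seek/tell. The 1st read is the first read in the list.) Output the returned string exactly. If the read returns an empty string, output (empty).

After 1 (read(7)): returned 'ZM6HMAZ', offset=7
After 2 (read(2)): returned '5E', offset=9
After 3 (read(3)): returned '59H', offset=12
After 4 (seek(8, SET)): offset=8
After 5 (read(2)): returned 'E5', offset=10
After 6 (read(6)): returned '9HG8KG', offset=16
After 7 (seek(-3, END)): offset=13

Answer: 9HG8KG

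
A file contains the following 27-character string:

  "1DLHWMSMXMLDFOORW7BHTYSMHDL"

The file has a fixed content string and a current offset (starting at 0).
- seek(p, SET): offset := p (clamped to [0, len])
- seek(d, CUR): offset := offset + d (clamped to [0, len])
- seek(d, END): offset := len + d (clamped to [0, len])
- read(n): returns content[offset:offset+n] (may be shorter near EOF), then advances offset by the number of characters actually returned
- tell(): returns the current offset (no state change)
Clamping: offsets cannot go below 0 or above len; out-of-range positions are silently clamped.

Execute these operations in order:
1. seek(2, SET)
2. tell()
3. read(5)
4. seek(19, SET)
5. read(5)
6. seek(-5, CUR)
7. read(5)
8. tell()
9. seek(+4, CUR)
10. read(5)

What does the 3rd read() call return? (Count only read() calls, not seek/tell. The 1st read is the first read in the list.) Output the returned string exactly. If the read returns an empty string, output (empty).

After 1 (seek(2, SET)): offset=2
After 2 (tell()): offset=2
After 3 (read(5)): returned 'LHWMS', offset=7
After 4 (seek(19, SET)): offset=19
After 5 (read(5)): returned 'HTYSM', offset=24
After 6 (seek(-5, CUR)): offset=19
After 7 (read(5)): returned 'HTYSM', offset=24
After 8 (tell()): offset=24
After 9 (seek(+4, CUR)): offset=27
After 10 (read(5)): returned '', offset=27

Answer: HTYSM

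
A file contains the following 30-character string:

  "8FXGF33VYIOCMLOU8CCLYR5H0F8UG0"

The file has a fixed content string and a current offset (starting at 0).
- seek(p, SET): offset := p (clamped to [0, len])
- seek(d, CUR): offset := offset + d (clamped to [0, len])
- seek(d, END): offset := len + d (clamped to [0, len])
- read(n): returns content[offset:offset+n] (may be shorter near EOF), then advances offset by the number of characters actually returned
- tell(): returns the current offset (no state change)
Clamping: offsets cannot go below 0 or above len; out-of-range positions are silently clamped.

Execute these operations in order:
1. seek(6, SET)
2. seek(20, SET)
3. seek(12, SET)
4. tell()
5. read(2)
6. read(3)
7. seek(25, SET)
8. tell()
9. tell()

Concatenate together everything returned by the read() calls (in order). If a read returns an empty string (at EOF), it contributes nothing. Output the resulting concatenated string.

After 1 (seek(6, SET)): offset=6
After 2 (seek(20, SET)): offset=20
After 3 (seek(12, SET)): offset=12
After 4 (tell()): offset=12
After 5 (read(2)): returned 'ML', offset=14
After 6 (read(3)): returned 'OU8', offset=17
After 7 (seek(25, SET)): offset=25
After 8 (tell()): offset=25
After 9 (tell()): offset=25

Answer: MLOU8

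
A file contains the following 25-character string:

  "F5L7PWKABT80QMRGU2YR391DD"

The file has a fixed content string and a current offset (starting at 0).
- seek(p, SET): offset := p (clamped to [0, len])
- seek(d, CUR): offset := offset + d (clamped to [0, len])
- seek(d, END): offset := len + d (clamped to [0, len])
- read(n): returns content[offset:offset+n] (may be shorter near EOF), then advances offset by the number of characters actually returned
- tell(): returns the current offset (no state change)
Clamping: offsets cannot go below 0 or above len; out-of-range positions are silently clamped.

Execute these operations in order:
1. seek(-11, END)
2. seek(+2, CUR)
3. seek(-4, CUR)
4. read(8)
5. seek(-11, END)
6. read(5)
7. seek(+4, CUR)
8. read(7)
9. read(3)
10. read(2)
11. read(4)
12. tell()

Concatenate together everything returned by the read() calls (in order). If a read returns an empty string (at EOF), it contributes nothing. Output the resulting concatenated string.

After 1 (seek(-11, END)): offset=14
After 2 (seek(+2, CUR)): offset=16
After 3 (seek(-4, CUR)): offset=12
After 4 (read(8)): returned 'QMRGU2YR', offset=20
After 5 (seek(-11, END)): offset=14
After 6 (read(5)): returned 'RGU2Y', offset=19
After 7 (seek(+4, CUR)): offset=23
After 8 (read(7)): returned 'DD', offset=25
After 9 (read(3)): returned '', offset=25
After 10 (read(2)): returned '', offset=25
After 11 (read(4)): returned '', offset=25
After 12 (tell()): offset=25

Answer: QMRGU2YRRGU2YDD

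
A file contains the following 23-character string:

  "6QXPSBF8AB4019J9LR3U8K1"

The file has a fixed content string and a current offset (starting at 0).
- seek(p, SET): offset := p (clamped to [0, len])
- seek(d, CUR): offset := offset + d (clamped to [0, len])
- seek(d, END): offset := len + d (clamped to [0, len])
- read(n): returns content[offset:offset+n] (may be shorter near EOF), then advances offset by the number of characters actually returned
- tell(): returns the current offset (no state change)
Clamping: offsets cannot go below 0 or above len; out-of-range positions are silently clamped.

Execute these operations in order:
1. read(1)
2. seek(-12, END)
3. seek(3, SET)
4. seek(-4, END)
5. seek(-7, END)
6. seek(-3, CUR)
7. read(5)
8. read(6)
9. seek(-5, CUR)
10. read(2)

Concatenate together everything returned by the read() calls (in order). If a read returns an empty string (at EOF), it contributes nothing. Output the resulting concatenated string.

Answer: 69J9LR3U8K13U

Derivation:
After 1 (read(1)): returned '6', offset=1
After 2 (seek(-12, END)): offset=11
After 3 (seek(3, SET)): offset=3
After 4 (seek(-4, END)): offset=19
After 5 (seek(-7, END)): offset=16
After 6 (seek(-3, CUR)): offset=13
After 7 (read(5)): returned '9J9LR', offset=18
After 8 (read(6)): returned '3U8K1', offset=23
After 9 (seek(-5, CUR)): offset=18
After 10 (read(2)): returned '3U', offset=20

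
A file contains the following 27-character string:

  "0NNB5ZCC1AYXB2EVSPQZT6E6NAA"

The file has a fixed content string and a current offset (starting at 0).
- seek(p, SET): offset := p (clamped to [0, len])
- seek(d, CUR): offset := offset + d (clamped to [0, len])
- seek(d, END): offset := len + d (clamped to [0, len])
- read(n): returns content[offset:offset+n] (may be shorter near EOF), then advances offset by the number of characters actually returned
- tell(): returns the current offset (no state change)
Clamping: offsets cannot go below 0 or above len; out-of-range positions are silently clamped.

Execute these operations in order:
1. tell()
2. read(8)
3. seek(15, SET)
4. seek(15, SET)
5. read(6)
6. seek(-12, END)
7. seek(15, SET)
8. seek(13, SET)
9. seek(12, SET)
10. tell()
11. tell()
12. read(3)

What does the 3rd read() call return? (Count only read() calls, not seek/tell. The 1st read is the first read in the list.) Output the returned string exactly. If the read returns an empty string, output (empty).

After 1 (tell()): offset=0
After 2 (read(8)): returned '0NNB5ZCC', offset=8
After 3 (seek(15, SET)): offset=15
After 4 (seek(15, SET)): offset=15
After 5 (read(6)): returned 'VSPQZT', offset=21
After 6 (seek(-12, END)): offset=15
After 7 (seek(15, SET)): offset=15
After 8 (seek(13, SET)): offset=13
After 9 (seek(12, SET)): offset=12
After 10 (tell()): offset=12
After 11 (tell()): offset=12
After 12 (read(3)): returned 'B2E', offset=15

Answer: B2E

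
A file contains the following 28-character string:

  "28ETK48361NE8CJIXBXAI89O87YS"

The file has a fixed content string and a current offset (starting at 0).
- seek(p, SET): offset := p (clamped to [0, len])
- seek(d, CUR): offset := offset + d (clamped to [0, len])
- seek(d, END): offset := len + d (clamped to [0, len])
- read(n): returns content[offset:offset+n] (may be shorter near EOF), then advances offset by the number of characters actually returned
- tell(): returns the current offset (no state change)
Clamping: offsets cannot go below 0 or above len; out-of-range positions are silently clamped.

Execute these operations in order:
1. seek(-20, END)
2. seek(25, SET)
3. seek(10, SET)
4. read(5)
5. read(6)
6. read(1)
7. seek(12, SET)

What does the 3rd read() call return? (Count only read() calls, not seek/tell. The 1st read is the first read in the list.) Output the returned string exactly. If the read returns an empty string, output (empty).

After 1 (seek(-20, END)): offset=8
After 2 (seek(25, SET)): offset=25
After 3 (seek(10, SET)): offset=10
After 4 (read(5)): returned 'NE8CJ', offset=15
After 5 (read(6)): returned 'IXBXAI', offset=21
After 6 (read(1)): returned '8', offset=22
After 7 (seek(12, SET)): offset=12

Answer: 8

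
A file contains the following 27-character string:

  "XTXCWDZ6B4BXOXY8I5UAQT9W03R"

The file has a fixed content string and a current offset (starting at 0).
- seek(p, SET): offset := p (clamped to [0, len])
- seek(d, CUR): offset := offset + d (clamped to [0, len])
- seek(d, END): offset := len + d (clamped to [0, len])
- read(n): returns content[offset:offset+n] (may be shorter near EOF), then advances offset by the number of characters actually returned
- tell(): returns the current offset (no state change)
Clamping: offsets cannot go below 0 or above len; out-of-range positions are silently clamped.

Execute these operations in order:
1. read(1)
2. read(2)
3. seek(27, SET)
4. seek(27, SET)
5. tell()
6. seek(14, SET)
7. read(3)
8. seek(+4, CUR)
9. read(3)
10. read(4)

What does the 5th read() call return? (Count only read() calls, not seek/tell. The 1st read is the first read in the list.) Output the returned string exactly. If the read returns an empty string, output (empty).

After 1 (read(1)): returned 'X', offset=1
After 2 (read(2)): returned 'TX', offset=3
After 3 (seek(27, SET)): offset=27
After 4 (seek(27, SET)): offset=27
After 5 (tell()): offset=27
After 6 (seek(14, SET)): offset=14
After 7 (read(3)): returned 'Y8I', offset=17
After 8 (seek(+4, CUR)): offset=21
After 9 (read(3)): returned 'T9W', offset=24
After 10 (read(4)): returned '03R', offset=27

Answer: 03R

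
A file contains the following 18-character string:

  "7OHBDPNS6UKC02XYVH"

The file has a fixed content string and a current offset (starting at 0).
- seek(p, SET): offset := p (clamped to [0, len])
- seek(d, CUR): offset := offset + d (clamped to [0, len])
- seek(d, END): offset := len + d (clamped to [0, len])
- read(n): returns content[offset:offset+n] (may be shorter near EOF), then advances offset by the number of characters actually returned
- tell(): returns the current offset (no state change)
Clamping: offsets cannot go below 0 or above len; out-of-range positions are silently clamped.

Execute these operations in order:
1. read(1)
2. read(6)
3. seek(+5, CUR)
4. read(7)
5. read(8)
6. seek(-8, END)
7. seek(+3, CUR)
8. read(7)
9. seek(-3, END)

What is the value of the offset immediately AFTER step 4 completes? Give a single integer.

Answer: 18

Derivation:
After 1 (read(1)): returned '7', offset=1
After 2 (read(6)): returned 'OHBDPN', offset=7
After 3 (seek(+5, CUR)): offset=12
After 4 (read(7)): returned '02XYVH', offset=18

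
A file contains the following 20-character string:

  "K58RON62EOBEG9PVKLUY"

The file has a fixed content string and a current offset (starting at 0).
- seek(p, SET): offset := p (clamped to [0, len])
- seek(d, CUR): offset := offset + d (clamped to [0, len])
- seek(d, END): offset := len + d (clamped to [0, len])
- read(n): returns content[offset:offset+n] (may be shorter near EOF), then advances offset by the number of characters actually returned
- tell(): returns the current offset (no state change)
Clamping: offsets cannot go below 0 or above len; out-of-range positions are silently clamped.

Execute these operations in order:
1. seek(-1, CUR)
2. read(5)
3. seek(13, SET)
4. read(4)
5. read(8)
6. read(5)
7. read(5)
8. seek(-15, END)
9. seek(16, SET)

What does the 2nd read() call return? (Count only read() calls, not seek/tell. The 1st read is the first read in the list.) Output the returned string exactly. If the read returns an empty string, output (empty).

Answer: 9PVK

Derivation:
After 1 (seek(-1, CUR)): offset=0
After 2 (read(5)): returned 'K58RO', offset=5
After 3 (seek(13, SET)): offset=13
After 4 (read(4)): returned '9PVK', offset=17
After 5 (read(8)): returned 'LUY', offset=20
After 6 (read(5)): returned '', offset=20
After 7 (read(5)): returned '', offset=20
After 8 (seek(-15, END)): offset=5
After 9 (seek(16, SET)): offset=16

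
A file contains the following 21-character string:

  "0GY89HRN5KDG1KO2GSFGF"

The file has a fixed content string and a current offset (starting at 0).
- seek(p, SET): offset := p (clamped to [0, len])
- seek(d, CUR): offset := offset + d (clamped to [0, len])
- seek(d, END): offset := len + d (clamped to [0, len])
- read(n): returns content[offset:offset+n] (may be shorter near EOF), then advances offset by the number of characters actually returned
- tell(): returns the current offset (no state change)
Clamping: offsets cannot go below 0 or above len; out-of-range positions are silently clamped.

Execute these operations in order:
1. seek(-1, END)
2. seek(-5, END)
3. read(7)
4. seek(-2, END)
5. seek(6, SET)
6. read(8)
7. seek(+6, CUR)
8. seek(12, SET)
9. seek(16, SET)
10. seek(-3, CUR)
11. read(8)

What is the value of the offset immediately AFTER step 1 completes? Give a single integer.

Answer: 20

Derivation:
After 1 (seek(-1, END)): offset=20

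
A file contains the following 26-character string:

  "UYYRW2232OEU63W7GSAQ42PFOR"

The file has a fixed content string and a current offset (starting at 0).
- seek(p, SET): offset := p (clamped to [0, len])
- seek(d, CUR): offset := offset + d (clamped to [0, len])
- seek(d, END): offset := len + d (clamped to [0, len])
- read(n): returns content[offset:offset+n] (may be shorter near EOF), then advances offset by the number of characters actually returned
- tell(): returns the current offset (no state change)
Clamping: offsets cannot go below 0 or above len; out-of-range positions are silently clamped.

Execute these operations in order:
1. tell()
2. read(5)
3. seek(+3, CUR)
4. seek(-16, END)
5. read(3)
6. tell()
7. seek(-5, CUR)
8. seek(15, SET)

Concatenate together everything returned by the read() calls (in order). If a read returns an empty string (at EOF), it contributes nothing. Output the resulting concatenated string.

Answer: UYYRWEU6

Derivation:
After 1 (tell()): offset=0
After 2 (read(5)): returned 'UYYRW', offset=5
After 3 (seek(+3, CUR)): offset=8
After 4 (seek(-16, END)): offset=10
After 5 (read(3)): returned 'EU6', offset=13
After 6 (tell()): offset=13
After 7 (seek(-5, CUR)): offset=8
After 8 (seek(15, SET)): offset=15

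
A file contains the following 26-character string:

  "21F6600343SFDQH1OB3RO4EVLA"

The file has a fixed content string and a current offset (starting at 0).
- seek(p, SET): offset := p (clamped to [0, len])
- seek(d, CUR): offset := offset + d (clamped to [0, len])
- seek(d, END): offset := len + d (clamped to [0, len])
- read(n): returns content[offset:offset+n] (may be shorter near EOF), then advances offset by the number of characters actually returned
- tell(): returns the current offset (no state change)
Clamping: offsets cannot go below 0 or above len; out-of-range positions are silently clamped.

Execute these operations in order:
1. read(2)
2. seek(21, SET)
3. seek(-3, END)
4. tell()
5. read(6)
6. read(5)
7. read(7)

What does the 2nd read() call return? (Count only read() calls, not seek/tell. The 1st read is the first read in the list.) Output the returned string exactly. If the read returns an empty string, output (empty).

After 1 (read(2)): returned '21', offset=2
After 2 (seek(21, SET)): offset=21
After 3 (seek(-3, END)): offset=23
After 4 (tell()): offset=23
After 5 (read(6)): returned 'VLA', offset=26
After 6 (read(5)): returned '', offset=26
After 7 (read(7)): returned '', offset=26

Answer: VLA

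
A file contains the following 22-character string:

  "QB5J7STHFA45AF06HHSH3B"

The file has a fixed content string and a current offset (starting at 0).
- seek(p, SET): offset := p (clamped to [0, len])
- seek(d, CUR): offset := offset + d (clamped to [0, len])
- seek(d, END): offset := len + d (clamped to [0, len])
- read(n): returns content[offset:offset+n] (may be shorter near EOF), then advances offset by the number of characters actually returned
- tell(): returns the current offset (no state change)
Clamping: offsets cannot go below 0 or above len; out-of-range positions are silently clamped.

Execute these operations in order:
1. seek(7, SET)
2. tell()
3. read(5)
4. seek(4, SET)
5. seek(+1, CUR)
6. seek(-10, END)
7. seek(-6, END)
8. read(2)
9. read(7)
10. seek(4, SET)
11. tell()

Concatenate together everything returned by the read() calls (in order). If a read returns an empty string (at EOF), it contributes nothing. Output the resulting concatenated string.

After 1 (seek(7, SET)): offset=7
After 2 (tell()): offset=7
After 3 (read(5)): returned 'HFA45', offset=12
After 4 (seek(4, SET)): offset=4
After 5 (seek(+1, CUR)): offset=5
After 6 (seek(-10, END)): offset=12
After 7 (seek(-6, END)): offset=16
After 8 (read(2)): returned 'HH', offset=18
After 9 (read(7)): returned 'SH3B', offset=22
After 10 (seek(4, SET)): offset=4
After 11 (tell()): offset=4

Answer: HFA45HHSH3B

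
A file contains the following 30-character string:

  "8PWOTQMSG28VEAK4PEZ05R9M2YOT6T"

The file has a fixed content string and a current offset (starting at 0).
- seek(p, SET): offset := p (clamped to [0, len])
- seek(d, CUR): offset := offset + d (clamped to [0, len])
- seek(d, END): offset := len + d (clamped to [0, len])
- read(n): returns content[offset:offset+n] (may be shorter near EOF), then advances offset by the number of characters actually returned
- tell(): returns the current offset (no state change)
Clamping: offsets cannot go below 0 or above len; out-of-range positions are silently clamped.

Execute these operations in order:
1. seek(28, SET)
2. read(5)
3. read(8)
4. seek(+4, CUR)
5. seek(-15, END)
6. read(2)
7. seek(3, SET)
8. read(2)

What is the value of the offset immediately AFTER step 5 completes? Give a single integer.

After 1 (seek(28, SET)): offset=28
After 2 (read(5)): returned '6T', offset=30
After 3 (read(8)): returned '', offset=30
After 4 (seek(+4, CUR)): offset=30
After 5 (seek(-15, END)): offset=15

Answer: 15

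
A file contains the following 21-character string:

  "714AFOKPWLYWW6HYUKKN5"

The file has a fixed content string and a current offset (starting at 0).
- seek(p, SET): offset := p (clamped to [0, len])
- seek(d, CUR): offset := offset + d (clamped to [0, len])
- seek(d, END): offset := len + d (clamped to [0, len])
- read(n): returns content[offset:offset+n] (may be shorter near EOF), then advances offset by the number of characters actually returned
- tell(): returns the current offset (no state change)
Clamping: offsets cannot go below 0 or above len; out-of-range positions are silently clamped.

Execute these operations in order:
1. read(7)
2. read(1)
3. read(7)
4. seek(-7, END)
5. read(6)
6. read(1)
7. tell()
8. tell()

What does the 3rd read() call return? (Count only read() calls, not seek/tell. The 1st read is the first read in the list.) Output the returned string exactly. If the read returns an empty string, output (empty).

Answer: WLYWW6H

Derivation:
After 1 (read(7)): returned '714AFOK', offset=7
After 2 (read(1)): returned 'P', offset=8
After 3 (read(7)): returned 'WLYWW6H', offset=15
After 4 (seek(-7, END)): offset=14
After 5 (read(6)): returned 'HYUKKN', offset=20
After 6 (read(1)): returned '5', offset=21
After 7 (tell()): offset=21
After 8 (tell()): offset=21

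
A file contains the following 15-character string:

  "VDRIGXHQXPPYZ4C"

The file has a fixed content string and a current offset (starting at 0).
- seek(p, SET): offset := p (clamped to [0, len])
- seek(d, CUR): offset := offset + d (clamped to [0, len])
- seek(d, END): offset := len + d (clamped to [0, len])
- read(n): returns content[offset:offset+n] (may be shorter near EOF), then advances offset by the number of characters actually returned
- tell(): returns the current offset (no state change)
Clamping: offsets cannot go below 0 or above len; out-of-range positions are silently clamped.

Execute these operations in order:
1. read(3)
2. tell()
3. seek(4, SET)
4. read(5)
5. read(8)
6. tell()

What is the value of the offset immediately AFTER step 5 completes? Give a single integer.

After 1 (read(3)): returned 'VDR', offset=3
After 2 (tell()): offset=3
After 3 (seek(4, SET)): offset=4
After 4 (read(5)): returned 'GXHQX', offset=9
After 5 (read(8)): returned 'PPYZ4C', offset=15

Answer: 15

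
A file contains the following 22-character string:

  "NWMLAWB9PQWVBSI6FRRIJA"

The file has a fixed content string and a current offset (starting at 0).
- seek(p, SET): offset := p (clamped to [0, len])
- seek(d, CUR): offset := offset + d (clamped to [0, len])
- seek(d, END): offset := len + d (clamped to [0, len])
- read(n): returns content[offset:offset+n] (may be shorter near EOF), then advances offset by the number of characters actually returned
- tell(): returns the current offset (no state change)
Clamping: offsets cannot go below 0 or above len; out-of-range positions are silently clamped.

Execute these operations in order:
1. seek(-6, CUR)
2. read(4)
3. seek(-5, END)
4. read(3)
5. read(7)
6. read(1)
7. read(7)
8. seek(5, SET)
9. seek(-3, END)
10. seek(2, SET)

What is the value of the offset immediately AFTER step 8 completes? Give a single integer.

After 1 (seek(-6, CUR)): offset=0
After 2 (read(4)): returned 'NWML', offset=4
After 3 (seek(-5, END)): offset=17
After 4 (read(3)): returned 'RRI', offset=20
After 5 (read(7)): returned 'JA', offset=22
After 6 (read(1)): returned '', offset=22
After 7 (read(7)): returned '', offset=22
After 8 (seek(5, SET)): offset=5

Answer: 5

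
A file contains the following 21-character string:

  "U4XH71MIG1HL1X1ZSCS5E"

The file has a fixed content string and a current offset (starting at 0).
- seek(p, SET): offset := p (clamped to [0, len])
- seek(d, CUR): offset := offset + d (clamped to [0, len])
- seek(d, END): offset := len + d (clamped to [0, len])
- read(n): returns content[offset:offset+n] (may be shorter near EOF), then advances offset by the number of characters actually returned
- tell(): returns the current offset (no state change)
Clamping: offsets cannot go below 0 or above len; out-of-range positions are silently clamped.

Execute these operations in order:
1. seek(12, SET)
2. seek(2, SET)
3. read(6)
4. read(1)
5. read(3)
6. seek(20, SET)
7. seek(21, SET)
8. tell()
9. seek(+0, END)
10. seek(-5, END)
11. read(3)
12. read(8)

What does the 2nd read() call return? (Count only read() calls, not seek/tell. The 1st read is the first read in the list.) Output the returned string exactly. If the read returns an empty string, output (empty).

After 1 (seek(12, SET)): offset=12
After 2 (seek(2, SET)): offset=2
After 3 (read(6)): returned 'XH71MI', offset=8
After 4 (read(1)): returned 'G', offset=9
After 5 (read(3)): returned '1HL', offset=12
After 6 (seek(20, SET)): offset=20
After 7 (seek(21, SET)): offset=21
After 8 (tell()): offset=21
After 9 (seek(+0, END)): offset=21
After 10 (seek(-5, END)): offset=16
After 11 (read(3)): returned 'SCS', offset=19
After 12 (read(8)): returned '5E', offset=21

Answer: G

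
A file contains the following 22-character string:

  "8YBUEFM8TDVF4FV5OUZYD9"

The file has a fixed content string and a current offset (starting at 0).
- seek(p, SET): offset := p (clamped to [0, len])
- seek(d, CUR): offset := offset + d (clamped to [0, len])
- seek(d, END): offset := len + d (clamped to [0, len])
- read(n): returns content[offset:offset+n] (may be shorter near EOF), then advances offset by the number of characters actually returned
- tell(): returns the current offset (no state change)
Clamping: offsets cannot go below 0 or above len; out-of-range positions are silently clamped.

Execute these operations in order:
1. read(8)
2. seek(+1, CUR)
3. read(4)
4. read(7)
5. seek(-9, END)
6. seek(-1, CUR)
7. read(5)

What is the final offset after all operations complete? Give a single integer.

After 1 (read(8)): returned '8YBUEFM8', offset=8
After 2 (seek(+1, CUR)): offset=9
After 3 (read(4)): returned 'DVF4', offset=13
After 4 (read(7)): returned 'FV5OUZY', offset=20
After 5 (seek(-9, END)): offset=13
After 6 (seek(-1, CUR)): offset=12
After 7 (read(5)): returned '4FV5O', offset=17

Answer: 17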